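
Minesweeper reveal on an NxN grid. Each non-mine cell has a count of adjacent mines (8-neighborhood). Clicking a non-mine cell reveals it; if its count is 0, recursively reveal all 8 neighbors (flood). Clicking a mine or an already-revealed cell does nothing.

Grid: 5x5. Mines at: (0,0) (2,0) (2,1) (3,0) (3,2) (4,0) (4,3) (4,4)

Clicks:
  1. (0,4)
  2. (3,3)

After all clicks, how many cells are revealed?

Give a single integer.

Answer: 13

Derivation:
Click 1 (0,4) count=0: revealed 13 new [(0,1) (0,2) (0,3) (0,4) (1,1) (1,2) (1,3) (1,4) (2,2) (2,3) (2,4) (3,3) (3,4)] -> total=13
Click 2 (3,3) count=3: revealed 0 new [(none)] -> total=13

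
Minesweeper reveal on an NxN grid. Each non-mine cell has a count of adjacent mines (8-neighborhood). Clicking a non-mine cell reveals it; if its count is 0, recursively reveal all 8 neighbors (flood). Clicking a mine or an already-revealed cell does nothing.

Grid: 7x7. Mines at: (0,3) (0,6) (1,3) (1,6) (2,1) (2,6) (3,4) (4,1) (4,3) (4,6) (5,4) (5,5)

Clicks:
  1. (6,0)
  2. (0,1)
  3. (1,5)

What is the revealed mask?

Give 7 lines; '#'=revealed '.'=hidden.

Click 1 (6,0) count=0: revealed 8 new [(5,0) (5,1) (5,2) (5,3) (6,0) (6,1) (6,2) (6,3)] -> total=8
Click 2 (0,1) count=0: revealed 6 new [(0,0) (0,1) (0,2) (1,0) (1,1) (1,2)] -> total=14
Click 3 (1,5) count=3: revealed 1 new [(1,5)] -> total=15

Answer: ###....
###..#.
.......
.......
.......
####...
####...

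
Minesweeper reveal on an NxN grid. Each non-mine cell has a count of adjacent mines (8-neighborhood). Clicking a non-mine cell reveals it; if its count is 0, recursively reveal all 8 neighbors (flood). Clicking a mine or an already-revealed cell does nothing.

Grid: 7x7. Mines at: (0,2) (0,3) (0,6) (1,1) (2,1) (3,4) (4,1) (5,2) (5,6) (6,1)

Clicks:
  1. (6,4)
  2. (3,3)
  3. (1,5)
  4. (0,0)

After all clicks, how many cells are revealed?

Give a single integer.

Click 1 (6,4) count=0: revealed 9 new [(4,3) (4,4) (4,5) (5,3) (5,4) (5,5) (6,3) (6,4) (6,5)] -> total=9
Click 2 (3,3) count=1: revealed 1 new [(3,3)] -> total=10
Click 3 (1,5) count=1: revealed 1 new [(1,5)] -> total=11
Click 4 (0,0) count=1: revealed 1 new [(0,0)] -> total=12

Answer: 12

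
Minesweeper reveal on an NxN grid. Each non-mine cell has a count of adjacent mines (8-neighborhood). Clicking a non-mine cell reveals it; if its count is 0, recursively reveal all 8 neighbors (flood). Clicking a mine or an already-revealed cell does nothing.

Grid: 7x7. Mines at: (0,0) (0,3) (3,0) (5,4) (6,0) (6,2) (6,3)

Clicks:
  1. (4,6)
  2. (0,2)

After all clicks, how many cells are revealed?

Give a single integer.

Answer: 35

Derivation:
Click 1 (4,6) count=0: revealed 34 new [(0,4) (0,5) (0,6) (1,1) (1,2) (1,3) (1,4) (1,5) (1,6) (2,1) (2,2) (2,3) (2,4) (2,5) (2,6) (3,1) (3,2) (3,3) (3,4) (3,5) (3,6) (4,1) (4,2) (4,3) (4,4) (4,5) (4,6) (5,1) (5,2) (5,3) (5,5) (5,6) (6,5) (6,6)] -> total=34
Click 2 (0,2) count=1: revealed 1 new [(0,2)] -> total=35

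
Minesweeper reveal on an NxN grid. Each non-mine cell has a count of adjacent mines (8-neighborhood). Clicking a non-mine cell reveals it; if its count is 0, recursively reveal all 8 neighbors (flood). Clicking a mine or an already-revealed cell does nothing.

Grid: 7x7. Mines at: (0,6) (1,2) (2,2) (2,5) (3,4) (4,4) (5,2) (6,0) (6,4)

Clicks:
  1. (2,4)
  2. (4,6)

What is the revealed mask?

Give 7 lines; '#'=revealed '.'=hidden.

Answer: .......
.......
....#..
.....##
.....##
.....##
.....##

Derivation:
Click 1 (2,4) count=2: revealed 1 new [(2,4)] -> total=1
Click 2 (4,6) count=0: revealed 8 new [(3,5) (3,6) (4,5) (4,6) (5,5) (5,6) (6,5) (6,6)] -> total=9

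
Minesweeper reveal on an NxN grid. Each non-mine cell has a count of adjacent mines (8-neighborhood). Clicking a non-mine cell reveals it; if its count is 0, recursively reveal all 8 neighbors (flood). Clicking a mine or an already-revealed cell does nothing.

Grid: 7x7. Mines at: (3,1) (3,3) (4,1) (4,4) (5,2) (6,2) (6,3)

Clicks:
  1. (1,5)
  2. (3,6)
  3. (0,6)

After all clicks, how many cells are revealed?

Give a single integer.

Answer: 32

Derivation:
Click 1 (1,5) count=0: revealed 32 new [(0,0) (0,1) (0,2) (0,3) (0,4) (0,5) (0,6) (1,0) (1,1) (1,2) (1,3) (1,4) (1,5) (1,6) (2,0) (2,1) (2,2) (2,3) (2,4) (2,5) (2,6) (3,4) (3,5) (3,6) (4,5) (4,6) (5,4) (5,5) (5,6) (6,4) (6,5) (6,6)] -> total=32
Click 2 (3,6) count=0: revealed 0 new [(none)] -> total=32
Click 3 (0,6) count=0: revealed 0 new [(none)] -> total=32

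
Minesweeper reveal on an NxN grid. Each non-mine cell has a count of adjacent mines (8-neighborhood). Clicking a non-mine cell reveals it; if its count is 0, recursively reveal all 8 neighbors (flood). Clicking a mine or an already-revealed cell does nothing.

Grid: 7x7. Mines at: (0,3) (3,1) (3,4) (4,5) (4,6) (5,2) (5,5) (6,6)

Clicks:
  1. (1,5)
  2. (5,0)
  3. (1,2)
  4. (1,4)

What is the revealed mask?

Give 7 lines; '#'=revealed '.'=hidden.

Click 1 (1,5) count=0: revealed 11 new [(0,4) (0,5) (0,6) (1,4) (1,5) (1,6) (2,4) (2,5) (2,6) (3,5) (3,6)] -> total=11
Click 2 (5,0) count=0: revealed 6 new [(4,0) (4,1) (5,0) (5,1) (6,0) (6,1)] -> total=17
Click 3 (1,2) count=1: revealed 1 new [(1,2)] -> total=18
Click 4 (1,4) count=1: revealed 0 new [(none)] -> total=18

Answer: ....###
..#.###
....###
.....##
##.....
##.....
##.....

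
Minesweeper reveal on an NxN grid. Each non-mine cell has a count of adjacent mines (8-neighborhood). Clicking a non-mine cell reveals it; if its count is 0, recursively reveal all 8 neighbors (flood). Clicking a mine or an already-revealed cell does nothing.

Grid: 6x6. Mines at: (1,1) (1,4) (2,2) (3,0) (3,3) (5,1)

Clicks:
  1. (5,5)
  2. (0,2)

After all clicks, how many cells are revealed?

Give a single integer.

Answer: 13

Derivation:
Click 1 (5,5) count=0: revealed 12 new [(2,4) (2,5) (3,4) (3,5) (4,2) (4,3) (4,4) (4,5) (5,2) (5,3) (5,4) (5,5)] -> total=12
Click 2 (0,2) count=1: revealed 1 new [(0,2)] -> total=13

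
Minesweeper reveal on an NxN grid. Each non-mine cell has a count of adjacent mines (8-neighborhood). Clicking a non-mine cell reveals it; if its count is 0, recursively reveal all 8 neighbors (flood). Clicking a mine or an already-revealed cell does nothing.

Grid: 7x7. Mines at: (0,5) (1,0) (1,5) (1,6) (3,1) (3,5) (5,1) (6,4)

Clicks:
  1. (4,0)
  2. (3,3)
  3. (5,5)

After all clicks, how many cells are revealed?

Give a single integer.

Answer: 23

Derivation:
Click 1 (4,0) count=2: revealed 1 new [(4,0)] -> total=1
Click 2 (3,3) count=0: revealed 21 new [(0,1) (0,2) (0,3) (0,4) (1,1) (1,2) (1,3) (1,4) (2,1) (2,2) (2,3) (2,4) (3,2) (3,3) (3,4) (4,2) (4,3) (4,4) (5,2) (5,3) (5,4)] -> total=22
Click 3 (5,5) count=1: revealed 1 new [(5,5)] -> total=23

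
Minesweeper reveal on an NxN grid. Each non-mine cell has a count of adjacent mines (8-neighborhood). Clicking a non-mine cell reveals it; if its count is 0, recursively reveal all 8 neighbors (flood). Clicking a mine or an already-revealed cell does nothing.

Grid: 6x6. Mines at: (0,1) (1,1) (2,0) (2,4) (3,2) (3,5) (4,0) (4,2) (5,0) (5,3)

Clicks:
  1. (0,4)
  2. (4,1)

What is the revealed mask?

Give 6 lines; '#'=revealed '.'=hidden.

Click 1 (0,4) count=0: revealed 8 new [(0,2) (0,3) (0,4) (0,5) (1,2) (1,3) (1,4) (1,5)] -> total=8
Click 2 (4,1) count=4: revealed 1 new [(4,1)] -> total=9

Answer: ..####
..####
......
......
.#....
......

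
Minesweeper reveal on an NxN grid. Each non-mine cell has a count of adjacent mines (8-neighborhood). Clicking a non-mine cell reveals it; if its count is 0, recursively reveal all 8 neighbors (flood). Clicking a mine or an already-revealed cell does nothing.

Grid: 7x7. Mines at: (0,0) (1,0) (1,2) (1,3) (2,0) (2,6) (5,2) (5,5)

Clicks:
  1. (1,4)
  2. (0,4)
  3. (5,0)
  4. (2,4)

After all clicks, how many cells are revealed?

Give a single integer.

Answer: 11

Derivation:
Click 1 (1,4) count=1: revealed 1 new [(1,4)] -> total=1
Click 2 (0,4) count=1: revealed 1 new [(0,4)] -> total=2
Click 3 (5,0) count=0: revealed 8 new [(3,0) (3,1) (4,0) (4,1) (5,0) (5,1) (6,0) (6,1)] -> total=10
Click 4 (2,4) count=1: revealed 1 new [(2,4)] -> total=11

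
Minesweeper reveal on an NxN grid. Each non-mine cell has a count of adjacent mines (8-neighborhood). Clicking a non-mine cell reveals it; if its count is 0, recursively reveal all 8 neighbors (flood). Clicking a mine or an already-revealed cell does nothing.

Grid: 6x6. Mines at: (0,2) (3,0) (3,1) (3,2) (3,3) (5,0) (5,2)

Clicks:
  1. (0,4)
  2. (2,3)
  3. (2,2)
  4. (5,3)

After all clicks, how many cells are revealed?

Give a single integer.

Answer: 18

Derivation:
Click 1 (0,4) count=0: revealed 17 new [(0,3) (0,4) (0,5) (1,3) (1,4) (1,5) (2,3) (2,4) (2,5) (3,4) (3,5) (4,3) (4,4) (4,5) (5,3) (5,4) (5,5)] -> total=17
Click 2 (2,3) count=2: revealed 0 new [(none)] -> total=17
Click 3 (2,2) count=3: revealed 1 new [(2,2)] -> total=18
Click 4 (5,3) count=1: revealed 0 new [(none)] -> total=18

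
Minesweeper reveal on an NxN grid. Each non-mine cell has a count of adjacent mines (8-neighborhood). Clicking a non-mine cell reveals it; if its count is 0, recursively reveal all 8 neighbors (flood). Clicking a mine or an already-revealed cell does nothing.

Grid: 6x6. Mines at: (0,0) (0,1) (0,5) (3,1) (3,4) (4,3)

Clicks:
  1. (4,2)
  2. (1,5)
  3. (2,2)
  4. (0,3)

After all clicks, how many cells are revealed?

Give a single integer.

Click 1 (4,2) count=2: revealed 1 new [(4,2)] -> total=1
Click 2 (1,5) count=1: revealed 1 new [(1,5)] -> total=2
Click 3 (2,2) count=1: revealed 1 new [(2,2)] -> total=3
Click 4 (0,3) count=0: revealed 8 new [(0,2) (0,3) (0,4) (1,2) (1,3) (1,4) (2,3) (2,4)] -> total=11

Answer: 11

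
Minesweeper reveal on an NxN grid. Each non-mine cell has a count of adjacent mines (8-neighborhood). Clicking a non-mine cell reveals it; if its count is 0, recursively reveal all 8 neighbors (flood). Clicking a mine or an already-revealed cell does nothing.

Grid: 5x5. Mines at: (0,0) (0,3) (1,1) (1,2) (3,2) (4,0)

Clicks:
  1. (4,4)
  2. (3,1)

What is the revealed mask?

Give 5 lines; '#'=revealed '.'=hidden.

Answer: .....
...##
...##
.#.##
...##

Derivation:
Click 1 (4,4) count=0: revealed 8 new [(1,3) (1,4) (2,3) (2,4) (3,3) (3,4) (4,3) (4,4)] -> total=8
Click 2 (3,1) count=2: revealed 1 new [(3,1)] -> total=9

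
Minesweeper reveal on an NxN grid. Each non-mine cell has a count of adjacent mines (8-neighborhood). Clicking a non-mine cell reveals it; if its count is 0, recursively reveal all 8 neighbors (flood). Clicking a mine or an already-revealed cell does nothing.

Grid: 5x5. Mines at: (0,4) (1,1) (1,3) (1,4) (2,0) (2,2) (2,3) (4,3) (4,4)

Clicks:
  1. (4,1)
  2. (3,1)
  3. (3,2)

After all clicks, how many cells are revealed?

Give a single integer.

Answer: 6

Derivation:
Click 1 (4,1) count=0: revealed 6 new [(3,0) (3,1) (3,2) (4,0) (4,1) (4,2)] -> total=6
Click 2 (3,1) count=2: revealed 0 new [(none)] -> total=6
Click 3 (3,2) count=3: revealed 0 new [(none)] -> total=6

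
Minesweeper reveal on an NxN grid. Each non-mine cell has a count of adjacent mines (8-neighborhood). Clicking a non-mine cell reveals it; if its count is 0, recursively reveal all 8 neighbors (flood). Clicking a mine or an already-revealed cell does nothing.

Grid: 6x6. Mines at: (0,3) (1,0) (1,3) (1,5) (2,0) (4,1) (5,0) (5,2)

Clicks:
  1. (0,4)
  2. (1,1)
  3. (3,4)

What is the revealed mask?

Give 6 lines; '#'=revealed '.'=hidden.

Click 1 (0,4) count=3: revealed 1 new [(0,4)] -> total=1
Click 2 (1,1) count=2: revealed 1 new [(1,1)] -> total=2
Click 3 (3,4) count=0: revealed 15 new [(2,2) (2,3) (2,4) (2,5) (3,2) (3,3) (3,4) (3,5) (4,2) (4,3) (4,4) (4,5) (5,3) (5,4) (5,5)] -> total=17

Answer: ....#.
.#....
..####
..####
..####
...###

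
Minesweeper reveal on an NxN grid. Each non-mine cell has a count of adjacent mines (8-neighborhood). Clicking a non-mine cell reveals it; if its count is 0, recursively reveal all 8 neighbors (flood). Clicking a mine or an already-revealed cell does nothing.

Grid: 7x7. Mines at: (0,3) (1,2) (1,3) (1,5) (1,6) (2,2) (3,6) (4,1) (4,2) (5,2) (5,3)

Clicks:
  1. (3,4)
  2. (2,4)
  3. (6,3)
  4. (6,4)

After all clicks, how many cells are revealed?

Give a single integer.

Click 1 (3,4) count=0: revealed 9 new [(2,3) (2,4) (2,5) (3,3) (3,4) (3,5) (4,3) (4,4) (4,5)] -> total=9
Click 2 (2,4) count=2: revealed 0 new [(none)] -> total=9
Click 3 (6,3) count=2: revealed 1 new [(6,3)] -> total=10
Click 4 (6,4) count=1: revealed 1 new [(6,4)] -> total=11

Answer: 11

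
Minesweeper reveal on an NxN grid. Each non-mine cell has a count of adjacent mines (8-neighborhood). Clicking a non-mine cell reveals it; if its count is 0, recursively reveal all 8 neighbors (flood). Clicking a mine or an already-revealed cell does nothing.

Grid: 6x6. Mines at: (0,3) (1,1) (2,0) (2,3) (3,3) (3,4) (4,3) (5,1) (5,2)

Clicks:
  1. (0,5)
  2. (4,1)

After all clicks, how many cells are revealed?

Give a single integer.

Answer: 7

Derivation:
Click 1 (0,5) count=0: revealed 6 new [(0,4) (0,5) (1,4) (1,5) (2,4) (2,5)] -> total=6
Click 2 (4,1) count=2: revealed 1 new [(4,1)] -> total=7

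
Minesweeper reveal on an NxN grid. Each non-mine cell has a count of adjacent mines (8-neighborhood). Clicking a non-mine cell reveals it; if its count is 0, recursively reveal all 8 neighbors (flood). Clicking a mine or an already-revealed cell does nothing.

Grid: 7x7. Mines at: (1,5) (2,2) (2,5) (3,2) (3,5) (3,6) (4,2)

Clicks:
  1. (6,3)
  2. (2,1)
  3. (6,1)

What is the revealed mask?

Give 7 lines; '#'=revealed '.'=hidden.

Answer: #####..
#####..
##.....
##.....
##.####
#######
#######

Derivation:
Click 1 (6,3) count=0: revealed 34 new [(0,0) (0,1) (0,2) (0,3) (0,4) (1,0) (1,1) (1,2) (1,3) (1,4) (2,0) (2,1) (3,0) (3,1) (4,0) (4,1) (4,3) (4,4) (4,5) (4,6) (5,0) (5,1) (5,2) (5,3) (5,4) (5,5) (5,6) (6,0) (6,1) (6,2) (6,3) (6,4) (6,5) (6,6)] -> total=34
Click 2 (2,1) count=2: revealed 0 new [(none)] -> total=34
Click 3 (6,1) count=0: revealed 0 new [(none)] -> total=34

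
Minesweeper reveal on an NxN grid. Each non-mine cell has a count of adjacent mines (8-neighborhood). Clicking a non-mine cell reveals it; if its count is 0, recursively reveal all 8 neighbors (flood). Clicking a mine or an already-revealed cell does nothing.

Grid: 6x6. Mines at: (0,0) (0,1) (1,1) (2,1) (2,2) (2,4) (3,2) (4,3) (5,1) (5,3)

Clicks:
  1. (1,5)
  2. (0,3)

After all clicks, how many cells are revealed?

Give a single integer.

Answer: 8

Derivation:
Click 1 (1,5) count=1: revealed 1 new [(1,5)] -> total=1
Click 2 (0,3) count=0: revealed 7 new [(0,2) (0,3) (0,4) (0,5) (1,2) (1,3) (1,4)] -> total=8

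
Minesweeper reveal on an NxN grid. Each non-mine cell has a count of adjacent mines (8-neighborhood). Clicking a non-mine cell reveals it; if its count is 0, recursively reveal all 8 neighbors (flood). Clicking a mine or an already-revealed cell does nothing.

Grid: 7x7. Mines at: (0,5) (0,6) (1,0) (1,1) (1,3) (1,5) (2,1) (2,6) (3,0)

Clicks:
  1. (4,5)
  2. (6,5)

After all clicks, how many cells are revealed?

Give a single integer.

Answer: 31

Derivation:
Click 1 (4,5) count=0: revealed 31 new [(2,2) (2,3) (2,4) (2,5) (3,1) (3,2) (3,3) (3,4) (3,5) (3,6) (4,0) (4,1) (4,2) (4,3) (4,4) (4,5) (4,6) (5,0) (5,1) (5,2) (5,3) (5,4) (5,5) (5,6) (6,0) (6,1) (6,2) (6,3) (6,4) (6,5) (6,6)] -> total=31
Click 2 (6,5) count=0: revealed 0 new [(none)] -> total=31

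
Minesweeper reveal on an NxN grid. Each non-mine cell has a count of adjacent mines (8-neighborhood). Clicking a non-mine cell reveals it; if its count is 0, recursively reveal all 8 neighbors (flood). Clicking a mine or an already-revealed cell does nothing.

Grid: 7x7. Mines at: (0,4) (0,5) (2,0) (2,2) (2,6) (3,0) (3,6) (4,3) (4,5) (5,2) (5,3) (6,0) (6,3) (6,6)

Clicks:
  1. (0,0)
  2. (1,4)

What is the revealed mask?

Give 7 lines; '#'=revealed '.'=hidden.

Answer: ####...
#####..
.......
.......
.......
.......
.......

Derivation:
Click 1 (0,0) count=0: revealed 8 new [(0,0) (0,1) (0,2) (0,3) (1,0) (1,1) (1,2) (1,3)] -> total=8
Click 2 (1,4) count=2: revealed 1 new [(1,4)] -> total=9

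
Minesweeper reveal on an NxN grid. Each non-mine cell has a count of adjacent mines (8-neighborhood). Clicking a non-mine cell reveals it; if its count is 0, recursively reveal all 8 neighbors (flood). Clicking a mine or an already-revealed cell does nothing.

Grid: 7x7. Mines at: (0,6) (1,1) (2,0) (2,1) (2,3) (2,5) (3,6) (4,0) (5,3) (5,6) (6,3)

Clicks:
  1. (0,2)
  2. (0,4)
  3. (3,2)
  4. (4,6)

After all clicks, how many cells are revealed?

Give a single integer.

Click 1 (0,2) count=1: revealed 1 new [(0,2)] -> total=1
Click 2 (0,4) count=0: revealed 7 new [(0,3) (0,4) (0,5) (1,2) (1,3) (1,4) (1,5)] -> total=8
Click 3 (3,2) count=2: revealed 1 new [(3,2)] -> total=9
Click 4 (4,6) count=2: revealed 1 new [(4,6)] -> total=10

Answer: 10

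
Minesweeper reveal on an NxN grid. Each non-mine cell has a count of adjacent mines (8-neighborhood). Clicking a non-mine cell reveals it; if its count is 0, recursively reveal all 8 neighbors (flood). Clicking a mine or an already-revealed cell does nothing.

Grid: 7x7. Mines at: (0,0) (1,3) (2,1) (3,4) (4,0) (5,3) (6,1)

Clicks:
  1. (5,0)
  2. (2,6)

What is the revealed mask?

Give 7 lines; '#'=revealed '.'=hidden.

Answer: ....###
....###
....###
.....##
....###
#...###
....###

Derivation:
Click 1 (5,0) count=2: revealed 1 new [(5,0)] -> total=1
Click 2 (2,6) count=0: revealed 20 new [(0,4) (0,5) (0,6) (1,4) (1,5) (1,6) (2,4) (2,5) (2,6) (3,5) (3,6) (4,4) (4,5) (4,6) (5,4) (5,5) (5,6) (6,4) (6,5) (6,6)] -> total=21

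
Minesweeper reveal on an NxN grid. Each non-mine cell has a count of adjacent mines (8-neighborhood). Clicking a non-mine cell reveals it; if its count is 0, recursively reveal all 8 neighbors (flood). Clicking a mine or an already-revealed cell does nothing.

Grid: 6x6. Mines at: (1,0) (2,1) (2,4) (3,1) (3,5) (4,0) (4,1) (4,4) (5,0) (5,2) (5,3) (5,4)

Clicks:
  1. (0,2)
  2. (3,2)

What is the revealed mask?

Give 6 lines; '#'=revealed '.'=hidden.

Answer: .#####
.#####
......
..#...
......
......

Derivation:
Click 1 (0,2) count=0: revealed 10 new [(0,1) (0,2) (0,3) (0,4) (0,5) (1,1) (1,2) (1,3) (1,4) (1,5)] -> total=10
Click 2 (3,2) count=3: revealed 1 new [(3,2)] -> total=11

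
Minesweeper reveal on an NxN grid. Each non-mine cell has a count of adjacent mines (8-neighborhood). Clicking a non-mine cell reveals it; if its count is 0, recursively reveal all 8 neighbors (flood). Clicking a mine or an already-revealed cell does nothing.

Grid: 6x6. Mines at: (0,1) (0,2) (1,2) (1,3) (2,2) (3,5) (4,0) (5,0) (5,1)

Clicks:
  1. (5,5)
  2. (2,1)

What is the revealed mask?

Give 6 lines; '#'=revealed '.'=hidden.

Click 1 (5,5) count=0: revealed 11 new [(3,2) (3,3) (3,4) (4,2) (4,3) (4,4) (4,5) (5,2) (5,3) (5,4) (5,5)] -> total=11
Click 2 (2,1) count=2: revealed 1 new [(2,1)] -> total=12

Answer: ......
......
.#....
..###.
..####
..####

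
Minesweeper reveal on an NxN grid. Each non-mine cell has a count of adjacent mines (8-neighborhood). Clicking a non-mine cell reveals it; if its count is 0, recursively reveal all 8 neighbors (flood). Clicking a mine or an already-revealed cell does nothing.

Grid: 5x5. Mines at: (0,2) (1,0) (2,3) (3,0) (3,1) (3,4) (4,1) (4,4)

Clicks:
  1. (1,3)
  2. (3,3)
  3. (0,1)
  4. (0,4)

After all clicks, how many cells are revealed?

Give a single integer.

Click 1 (1,3) count=2: revealed 1 new [(1,3)] -> total=1
Click 2 (3,3) count=3: revealed 1 new [(3,3)] -> total=2
Click 3 (0,1) count=2: revealed 1 new [(0,1)] -> total=3
Click 4 (0,4) count=0: revealed 3 new [(0,3) (0,4) (1,4)] -> total=6

Answer: 6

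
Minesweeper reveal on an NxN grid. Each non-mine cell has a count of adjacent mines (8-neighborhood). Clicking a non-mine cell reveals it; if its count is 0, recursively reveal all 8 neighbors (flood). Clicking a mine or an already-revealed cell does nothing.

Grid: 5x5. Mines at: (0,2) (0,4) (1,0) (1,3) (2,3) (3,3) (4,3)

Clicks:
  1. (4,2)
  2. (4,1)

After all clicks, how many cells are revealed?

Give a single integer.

Answer: 9

Derivation:
Click 1 (4,2) count=2: revealed 1 new [(4,2)] -> total=1
Click 2 (4,1) count=0: revealed 8 new [(2,0) (2,1) (2,2) (3,0) (3,1) (3,2) (4,0) (4,1)] -> total=9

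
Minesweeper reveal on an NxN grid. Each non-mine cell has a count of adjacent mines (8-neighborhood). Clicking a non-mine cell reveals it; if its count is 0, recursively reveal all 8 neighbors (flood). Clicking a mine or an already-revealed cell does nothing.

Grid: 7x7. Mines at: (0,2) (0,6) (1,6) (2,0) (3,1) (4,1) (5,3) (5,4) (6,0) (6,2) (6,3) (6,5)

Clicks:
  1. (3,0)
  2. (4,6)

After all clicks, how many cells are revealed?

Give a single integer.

Click 1 (3,0) count=3: revealed 1 new [(3,0)] -> total=1
Click 2 (4,6) count=0: revealed 24 new [(0,3) (0,4) (0,5) (1,2) (1,3) (1,4) (1,5) (2,2) (2,3) (2,4) (2,5) (2,6) (3,2) (3,3) (3,4) (3,5) (3,6) (4,2) (4,3) (4,4) (4,5) (4,6) (5,5) (5,6)] -> total=25

Answer: 25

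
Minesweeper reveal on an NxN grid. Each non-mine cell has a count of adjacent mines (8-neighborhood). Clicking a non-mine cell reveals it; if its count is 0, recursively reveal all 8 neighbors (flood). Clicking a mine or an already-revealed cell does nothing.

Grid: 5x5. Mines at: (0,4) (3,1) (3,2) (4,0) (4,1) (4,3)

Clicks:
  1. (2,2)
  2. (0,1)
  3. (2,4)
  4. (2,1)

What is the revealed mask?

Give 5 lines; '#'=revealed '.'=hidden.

Click 1 (2,2) count=2: revealed 1 new [(2,2)] -> total=1
Click 2 (0,1) count=0: revealed 11 new [(0,0) (0,1) (0,2) (0,3) (1,0) (1,1) (1,2) (1,3) (2,0) (2,1) (2,3)] -> total=12
Click 3 (2,4) count=0: revealed 4 new [(1,4) (2,4) (3,3) (3,4)] -> total=16
Click 4 (2,1) count=2: revealed 0 new [(none)] -> total=16

Answer: ####.
#####
#####
...##
.....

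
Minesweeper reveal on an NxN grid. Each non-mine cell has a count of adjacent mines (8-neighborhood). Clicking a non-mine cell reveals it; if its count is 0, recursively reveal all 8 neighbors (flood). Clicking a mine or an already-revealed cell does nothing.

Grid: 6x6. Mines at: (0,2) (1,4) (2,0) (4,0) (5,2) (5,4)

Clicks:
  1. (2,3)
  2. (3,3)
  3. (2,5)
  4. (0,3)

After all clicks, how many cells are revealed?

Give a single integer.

Answer: 19

Derivation:
Click 1 (2,3) count=1: revealed 1 new [(2,3)] -> total=1
Click 2 (3,3) count=0: revealed 17 new [(1,1) (1,2) (1,3) (2,1) (2,2) (2,4) (2,5) (3,1) (3,2) (3,3) (3,4) (3,5) (4,1) (4,2) (4,3) (4,4) (4,5)] -> total=18
Click 3 (2,5) count=1: revealed 0 new [(none)] -> total=18
Click 4 (0,3) count=2: revealed 1 new [(0,3)] -> total=19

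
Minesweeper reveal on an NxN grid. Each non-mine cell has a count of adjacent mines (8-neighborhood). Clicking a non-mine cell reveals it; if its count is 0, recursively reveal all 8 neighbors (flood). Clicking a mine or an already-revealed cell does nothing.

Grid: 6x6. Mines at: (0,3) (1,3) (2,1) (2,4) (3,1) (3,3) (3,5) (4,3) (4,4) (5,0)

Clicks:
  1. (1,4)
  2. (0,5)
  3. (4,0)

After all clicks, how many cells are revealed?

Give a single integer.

Answer: 5

Derivation:
Click 1 (1,4) count=3: revealed 1 new [(1,4)] -> total=1
Click 2 (0,5) count=0: revealed 3 new [(0,4) (0,5) (1,5)] -> total=4
Click 3 (4,0) count=2: revealed 1 new [(4,0)] -> total=5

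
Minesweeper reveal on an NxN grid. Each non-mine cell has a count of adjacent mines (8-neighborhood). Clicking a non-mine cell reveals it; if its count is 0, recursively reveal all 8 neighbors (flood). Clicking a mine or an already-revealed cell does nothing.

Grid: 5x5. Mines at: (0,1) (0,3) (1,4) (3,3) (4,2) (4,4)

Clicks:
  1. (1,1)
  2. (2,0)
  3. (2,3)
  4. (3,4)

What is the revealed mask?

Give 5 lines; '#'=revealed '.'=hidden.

Click 1 (1,1) count=1: revealed 1 new [(1,1)] -> total=1
Click 2 (2,0) count=0: revealed 10 new [(1,0) (1,2) (2,0) (2,1) (2,2) (3,0) (3,1) (3,2) (4,0) (4,1)] -> total=11
Click 3 (2,3) count=2: revealed 1 new [(2,3)] -> total=12
Click 4 (3,4) count=2: revealed 1 new [(3,4)] -> total=13

Answer: .....
###..
####.
###.#
##...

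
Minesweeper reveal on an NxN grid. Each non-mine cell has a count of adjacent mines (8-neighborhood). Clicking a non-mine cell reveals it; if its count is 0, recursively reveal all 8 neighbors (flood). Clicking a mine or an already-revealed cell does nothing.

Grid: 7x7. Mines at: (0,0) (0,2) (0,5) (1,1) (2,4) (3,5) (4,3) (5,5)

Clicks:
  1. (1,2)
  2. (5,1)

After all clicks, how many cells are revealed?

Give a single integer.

Answer: 20

Derivation:
Click 1 (1,2) count=2: revealed 1 new [(1,2)] -> total=1
Click 2 (5,1) count=0: revealed 19 new [(2,0) (2,1) (2,2) (3,0) (3,1) (3,2) (4,0) (4,1) (4,2) (5,0) (5,1) (5,2) (5,3) (5,4) (6,0) (6,1) (6,2) (6,3) (6,4)] -> total=20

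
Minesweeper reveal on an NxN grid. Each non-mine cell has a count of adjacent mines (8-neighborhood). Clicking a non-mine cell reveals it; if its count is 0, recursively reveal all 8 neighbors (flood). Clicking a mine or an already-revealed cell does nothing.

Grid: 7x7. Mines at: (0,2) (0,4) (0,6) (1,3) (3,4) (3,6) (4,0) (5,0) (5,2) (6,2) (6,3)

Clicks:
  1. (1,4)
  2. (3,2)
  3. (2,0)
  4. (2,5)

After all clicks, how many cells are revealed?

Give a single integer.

Click 1 (1,4) count=2: revealed 1 new [(1,4)] -> total=1
Click 2 (3,2) count=0: revealed 16 new [(0,0) (0,1) (1,0) (1,1) (1,2) (2,0) (2,1) (2,2) (2,3) (3,0) (3,1) (3,2) (3,3) (4,1) (4,2) (4,3)] -> total=17
Click 3 (2,0) count=0: revealed 0 new [(none)] -> total=17
Click 4 (2,5) count=2: revealed 1 new [(2,5)] -> total=18

Answer: 18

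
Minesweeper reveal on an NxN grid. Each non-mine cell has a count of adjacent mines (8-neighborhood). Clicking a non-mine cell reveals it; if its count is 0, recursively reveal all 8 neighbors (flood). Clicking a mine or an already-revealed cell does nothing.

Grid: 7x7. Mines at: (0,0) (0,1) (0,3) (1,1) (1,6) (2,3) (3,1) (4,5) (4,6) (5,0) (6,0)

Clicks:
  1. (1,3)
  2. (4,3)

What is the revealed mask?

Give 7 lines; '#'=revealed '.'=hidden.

Answer: .......
...#...
.......
..###..
.####..
.######
.######

Derivation:
Click 1 (1,3) count=2: revealed 1 new [(1,3)] -> total=1
Click 2 (4,3) count=0: revealed 19 new [(3,2) (3,3) (3,4) (4,1) (4,2) (4,3) (4,4) (5,1) (5,2) (5,3) (5,4) (5,5) (5,6) (6,1) (6,2) (6,3) (6,4) (6,5) (6,6)] -> total=20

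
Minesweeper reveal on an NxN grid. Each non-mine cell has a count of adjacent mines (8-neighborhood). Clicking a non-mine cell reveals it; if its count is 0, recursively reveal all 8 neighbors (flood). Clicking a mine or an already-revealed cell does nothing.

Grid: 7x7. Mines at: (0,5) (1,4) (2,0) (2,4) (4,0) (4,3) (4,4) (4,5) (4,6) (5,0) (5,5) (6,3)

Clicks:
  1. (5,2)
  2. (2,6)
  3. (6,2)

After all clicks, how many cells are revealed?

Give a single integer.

Answer: 8

Derivation:
Click 1 (5,2) count=2: revealed 1 new [(5,2)] -> total=1
Click 2 (2,6) count=0: revealed 6 new [(1,5) (1,6) (2,5) (2,6) (3,5) (3,6)] -> total=7
Click 3 (6,2) count=1: revealed 1 new [(6,2)] -> total=8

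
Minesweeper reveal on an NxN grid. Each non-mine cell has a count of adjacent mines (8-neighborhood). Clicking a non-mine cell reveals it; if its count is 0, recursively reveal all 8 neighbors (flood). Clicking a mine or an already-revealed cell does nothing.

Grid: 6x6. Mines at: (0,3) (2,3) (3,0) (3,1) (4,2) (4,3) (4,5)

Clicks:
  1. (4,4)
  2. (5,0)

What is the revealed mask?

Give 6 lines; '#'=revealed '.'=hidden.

Answer: ......
......
......
......
##..#.
##....

Derivation:
Click 1 (4,4) count=2: revealed 1 new [(4,4)] -> total=1
Click 2 (5,0) count=0: revealed 4 new [(4,0) (4,1) (5,0) (5,1)] -> total=5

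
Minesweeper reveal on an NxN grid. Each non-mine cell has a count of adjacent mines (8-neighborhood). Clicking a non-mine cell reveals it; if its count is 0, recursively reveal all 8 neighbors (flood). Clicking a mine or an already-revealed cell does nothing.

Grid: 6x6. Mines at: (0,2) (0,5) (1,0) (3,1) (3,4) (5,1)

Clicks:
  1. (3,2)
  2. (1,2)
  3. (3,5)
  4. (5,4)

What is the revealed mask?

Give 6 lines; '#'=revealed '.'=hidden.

Click 1 (3,2) count=1: revealed 1 new [(3,2)] -> total=1
Click 2 (1,2) count=1: revealed 1 new [(1,2)] -> total=2
Click 3 (3,5) count=1: revealed 1 new [(3,5)] -> total=3
Click 4 (5,4) count=0: revealed 8 new [(4,2) (4,3) (4,4) (4,5) (5,2) (5,3) (5,4) (5,5)] -> total=11

Answer: ......
..#...
......
..#..#
..####
..####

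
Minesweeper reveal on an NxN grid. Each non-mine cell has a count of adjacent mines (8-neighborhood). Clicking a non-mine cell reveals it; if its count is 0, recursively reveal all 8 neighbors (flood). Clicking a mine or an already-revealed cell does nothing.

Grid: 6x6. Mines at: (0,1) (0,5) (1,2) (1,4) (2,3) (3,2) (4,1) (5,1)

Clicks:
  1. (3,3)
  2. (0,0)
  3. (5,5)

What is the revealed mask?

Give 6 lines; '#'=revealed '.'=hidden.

Answer: #.....
......
....##
...###
..####
..####

Derivation:
Click 1 (3,3) count=2: revealed 1 new [(3,3)] -> total=1
Click 2 (0,0) count=1: revealed 1 new [(0,0)] -> total=2
Click 3 (5,5) count=0: revealed 12 new [(2,4) (2,5) (3,4) (3,5) (4,2) (4,3) (4,4) (4,5) (5,2) (5,3) (5,4) (5,5)] -> total=14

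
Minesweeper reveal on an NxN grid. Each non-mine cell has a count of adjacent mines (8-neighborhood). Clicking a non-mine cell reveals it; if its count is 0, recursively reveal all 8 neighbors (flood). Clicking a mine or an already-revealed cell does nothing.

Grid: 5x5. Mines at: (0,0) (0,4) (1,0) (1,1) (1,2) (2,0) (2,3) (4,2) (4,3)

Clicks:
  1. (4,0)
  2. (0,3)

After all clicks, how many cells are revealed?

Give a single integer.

Click 1 (4,0) count=0: revealed 4 new [(3,0) (3,1) (4,0) (4,1)] -> total=4
Click 2 (0,3) count=2: revealed 1 new [(0,3)] -> total=5

Answer: 5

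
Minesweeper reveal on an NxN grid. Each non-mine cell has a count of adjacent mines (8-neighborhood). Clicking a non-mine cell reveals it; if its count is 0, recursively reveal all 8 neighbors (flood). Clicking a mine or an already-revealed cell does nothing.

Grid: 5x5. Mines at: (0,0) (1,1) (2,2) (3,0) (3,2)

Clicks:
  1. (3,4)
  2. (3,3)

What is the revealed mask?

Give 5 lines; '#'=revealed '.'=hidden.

Answer: ..###
..###
...##
...##
...##

Derivation:
Click 1 (3,4) count=0: revealed 12 new [(0,2) (0,3) (0,4) (1,2) (1,3) (1,4) (2,3) (2,4) (3,3) (3,4) (4,3) (4,4)] -> total=12
Click 2 (3,3) count=2: revealed 0 new [(none)] -> total=12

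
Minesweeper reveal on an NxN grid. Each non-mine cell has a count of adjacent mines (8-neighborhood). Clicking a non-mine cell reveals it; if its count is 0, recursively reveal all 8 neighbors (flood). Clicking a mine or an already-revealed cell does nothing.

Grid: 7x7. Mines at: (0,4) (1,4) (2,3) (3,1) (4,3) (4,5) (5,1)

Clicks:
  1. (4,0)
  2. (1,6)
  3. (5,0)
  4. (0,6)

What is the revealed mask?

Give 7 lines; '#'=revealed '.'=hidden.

Click 1 (4,0) count=2: revealed 1 new [(4,0)] -> total=1
Click 2 (1,6) count=0: revealed 8 new [(0,5) (0,6) (1,5) (1,6) (2,5) (2,6) (3,5) (3,6)] -> total=9
Click 3 (5,0) count=1: revealed 1 new [(5,0)] -> total=10
Click 4 (0,6) count=0: revealed 0 new [(none)] -> total=10

Answer: .....##
.....##
.....##
.....##
#......
#......
.......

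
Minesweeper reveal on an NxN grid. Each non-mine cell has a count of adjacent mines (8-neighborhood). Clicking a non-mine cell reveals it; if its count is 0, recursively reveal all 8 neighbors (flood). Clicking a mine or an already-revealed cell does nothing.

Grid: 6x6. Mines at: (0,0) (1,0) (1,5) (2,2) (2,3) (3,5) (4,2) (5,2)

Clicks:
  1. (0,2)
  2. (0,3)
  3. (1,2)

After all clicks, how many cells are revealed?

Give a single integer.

Answer: 8

Derivation:
Click 1 (0,2) count=0: revealed 8 new [(0,1) (0,2) (0,3) (0,4) (1,1) (1,2) (1,3) (1,4)] -> total=8
Click 2 (0,3) count=0: revealed 0 new [(none)] -> total=8
Click 3 (1,2) count=2: revealed 0 new [(none)] -> total=8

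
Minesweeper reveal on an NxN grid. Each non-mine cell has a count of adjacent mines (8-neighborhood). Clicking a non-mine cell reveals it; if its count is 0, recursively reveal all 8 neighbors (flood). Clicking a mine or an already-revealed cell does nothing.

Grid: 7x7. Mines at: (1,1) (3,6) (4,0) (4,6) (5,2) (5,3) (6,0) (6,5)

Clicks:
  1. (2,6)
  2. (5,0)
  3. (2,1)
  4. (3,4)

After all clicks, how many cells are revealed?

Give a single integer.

Answer: 27

Derivation:
Click 1 (2,6) count=1: revealed 1 new [(2,6)] -> total=1
Click 2 (5,0) count=2: revealed 1 new [(5,0)] -> total=2
Click 3 (2,1) count=1: revealed 1 new [(2,1)] -> total=3
Click 4 (3,4) count=0: revealed 24 new [(0,2) (0,3) (0,4) (0,5) (0,6) (1,2) (1,3) (1,4) (1,5) (1,6) (2,2) (2,3) (2,4) (2,5) (3,1) (3,2) (3,3) (3,4) (3,5) (4,1) (4,2) (4,3) (4,4) (4,5)] -> total=27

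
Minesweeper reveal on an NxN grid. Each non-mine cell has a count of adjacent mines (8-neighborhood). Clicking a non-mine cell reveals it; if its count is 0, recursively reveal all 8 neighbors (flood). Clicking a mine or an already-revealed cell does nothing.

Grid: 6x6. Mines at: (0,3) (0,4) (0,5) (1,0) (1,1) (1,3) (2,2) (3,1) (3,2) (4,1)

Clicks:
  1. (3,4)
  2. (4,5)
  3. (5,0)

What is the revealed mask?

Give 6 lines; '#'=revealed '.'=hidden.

Click 1 (3,4) count=0: revealed 16 new [(1,4) (1,5) (2,3) (2,4) (2,5) (3,3) (3,4) (3,5) (4,2) (4,3) (4,4) (4,5) (5,2) (5,3) (5,4) (5,5)] -> total=16
Click 2 (4,5) count=0: revealed 0 new [(none)] -> total=16
Click 3 (5,0) count=1: revealed 1 new [(5,0)] -> total=17

Answer: ......
....##
...###
...###
..####
#.####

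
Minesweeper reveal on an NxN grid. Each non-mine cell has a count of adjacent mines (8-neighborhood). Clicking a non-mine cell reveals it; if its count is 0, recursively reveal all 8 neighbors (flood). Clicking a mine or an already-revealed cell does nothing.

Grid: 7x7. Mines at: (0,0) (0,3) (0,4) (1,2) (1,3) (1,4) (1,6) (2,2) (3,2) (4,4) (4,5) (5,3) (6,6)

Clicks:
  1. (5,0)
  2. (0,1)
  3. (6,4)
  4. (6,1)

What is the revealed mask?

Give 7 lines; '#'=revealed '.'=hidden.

Answer: .#.....
##.....
##.....
##.....
###....
###....
###.#..

Derivation:
Click 1 (5,0) count=0: revealed 15 new [(1,0) (1,1) (2,0) (2,1) (3,0) (3,1) (4,0) (4,1) (4,2) (5,0) (5,1) (5,2) (6,0) (6,1) (6,2)] -> total=15
Click 2 (0,1) count=2: revealed 1 new [(0,1)] -> total=16
Click 3 (6,4) count=1: revealed 1 new [(6,4)] -> total=17
Click 4 (6,1) count=0: revealed 0 new [(none)] -> total=17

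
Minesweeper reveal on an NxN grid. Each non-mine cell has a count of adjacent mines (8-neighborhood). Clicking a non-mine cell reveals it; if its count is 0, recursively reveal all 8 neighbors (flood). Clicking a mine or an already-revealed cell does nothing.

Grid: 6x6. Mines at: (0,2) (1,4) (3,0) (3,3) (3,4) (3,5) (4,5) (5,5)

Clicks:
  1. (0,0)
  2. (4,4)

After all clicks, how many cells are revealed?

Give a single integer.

Click 1 (0,0) count=0: revealed 6 new [(0,0) (0,1) (1,0) (1,1) (2,0) (2,1)] -> total=6
Click 2 (4,4) count=5: revealed 1 new [(4,4)] -> total=7

Answer: 7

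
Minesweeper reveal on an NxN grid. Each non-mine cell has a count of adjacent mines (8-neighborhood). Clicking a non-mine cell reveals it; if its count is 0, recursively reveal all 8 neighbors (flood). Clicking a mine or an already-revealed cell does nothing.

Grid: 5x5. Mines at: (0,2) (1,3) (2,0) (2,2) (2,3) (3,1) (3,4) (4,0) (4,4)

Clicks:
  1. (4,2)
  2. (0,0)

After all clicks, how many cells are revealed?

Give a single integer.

Answer: 5

Derivation:
Click 1 (4,2) count=1: revealed 1 new [(4,2)] -> total=1
Click 2 (0,0) count=0: revealed 4 new [(0,0) (0,1) (1,0) (1,1)] -> total=5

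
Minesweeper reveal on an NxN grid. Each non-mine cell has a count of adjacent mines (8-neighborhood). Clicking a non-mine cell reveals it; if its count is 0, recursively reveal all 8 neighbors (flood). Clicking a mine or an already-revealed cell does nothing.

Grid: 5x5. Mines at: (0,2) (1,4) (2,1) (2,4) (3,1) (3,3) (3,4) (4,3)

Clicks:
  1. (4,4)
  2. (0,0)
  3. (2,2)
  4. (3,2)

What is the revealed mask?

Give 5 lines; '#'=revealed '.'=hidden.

Answer: ##...
##...
..#..
..#..
....#

Derivation:
Click 1 (4,4) count=3: revealed 1 new [(4,4)] -> total=1
Click 2 (0,0) count=0: revealed 4 new [(0,0) (0,1) (1,0) (1,1)] -> total=5
Click 3 (2,2) count=3: revealed 1 new [(2,2)] -> total=6
Click 4 (3,2) count=4: revealed 1 new [(3,2)] -> total=7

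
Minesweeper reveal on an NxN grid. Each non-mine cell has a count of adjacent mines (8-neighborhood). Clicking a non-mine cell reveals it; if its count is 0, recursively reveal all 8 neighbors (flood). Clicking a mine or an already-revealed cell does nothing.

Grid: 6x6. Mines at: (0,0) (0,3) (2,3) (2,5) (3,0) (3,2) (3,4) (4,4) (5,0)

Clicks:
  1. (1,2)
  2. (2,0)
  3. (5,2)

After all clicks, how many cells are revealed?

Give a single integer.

Answer: 8

Derivation:
Click 1 (1,2) count=2: revealed 1 new [(1,2)] -> total=1
Click 2 (2,0) count=1: revealed 1 new [(2,0)] -> total=2
Click 3 (5,2) count=0: revealed 6 new [(4,1) (4,2) (4,3) (5,1) (5,2) (5,3)] -> total=8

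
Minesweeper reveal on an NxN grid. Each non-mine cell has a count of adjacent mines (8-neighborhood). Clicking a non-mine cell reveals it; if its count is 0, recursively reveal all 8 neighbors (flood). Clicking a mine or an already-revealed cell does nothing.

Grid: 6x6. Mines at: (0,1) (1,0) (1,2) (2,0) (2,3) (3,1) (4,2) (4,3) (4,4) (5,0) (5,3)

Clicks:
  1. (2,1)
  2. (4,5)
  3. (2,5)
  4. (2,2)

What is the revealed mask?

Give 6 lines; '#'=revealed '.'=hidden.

Answer: ...###
...###
.##.##
....##
.....#
......

Derivation:
Click 1 (2,1) count=4: revealed 1 new [(2,1)] -> total=1
Click 2 (4,5) count=1: revealed 1 new [(4,5)] -> total=2
Click 3 (2,5) count=0: revealed 10 new [(0,3) (0,4) (0,5) (1,3) (1,4) (1,5) (2,4) (2,5) (3,4) (3,5)] -> total=12
Click 4 (2,2) count=3: revealed 1 new [(2,2)] -> total=13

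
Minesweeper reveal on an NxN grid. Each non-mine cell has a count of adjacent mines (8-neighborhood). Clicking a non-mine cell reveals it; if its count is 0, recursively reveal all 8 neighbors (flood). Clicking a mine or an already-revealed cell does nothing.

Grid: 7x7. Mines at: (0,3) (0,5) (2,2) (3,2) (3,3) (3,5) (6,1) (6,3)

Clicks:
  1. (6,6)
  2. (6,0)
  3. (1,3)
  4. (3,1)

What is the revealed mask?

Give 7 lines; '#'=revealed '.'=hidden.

Click 1 (6,6) count=0: revealed 9 new [(4,4) (4,5) (4,6) (5,4) (5,5) (5,6) (6,4) (6,5) (6,6)] -> total=9
Click 2 (6,0) count=1: revealed 1 new [(6,0)] -> total=10
Click 3 (1,3) count=2: revealed 1 new [(1,3)] -> total=11
Click 4 (3,1) count=2: revealed 1 new [(3,1)] -> total=12

Answer: .......
...#...
.......
.#.....
....###
....###
#...###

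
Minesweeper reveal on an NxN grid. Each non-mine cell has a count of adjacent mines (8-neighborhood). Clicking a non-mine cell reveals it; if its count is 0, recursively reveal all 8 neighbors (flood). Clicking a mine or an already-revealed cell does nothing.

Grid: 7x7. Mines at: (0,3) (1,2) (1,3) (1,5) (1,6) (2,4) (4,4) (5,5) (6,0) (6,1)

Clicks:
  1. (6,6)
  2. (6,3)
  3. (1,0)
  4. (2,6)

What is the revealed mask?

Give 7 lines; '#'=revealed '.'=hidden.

Answer: ##.....
##.....
####..#
####...
####...
#####..
..###.#

Derivation:
Click 1 (6,6) count=1: revealed 1 new [(6,6)] -> total=1
Click 2 (6,3) count=0: revealed 6 new [(5,2) (5,3) (5,4) (6,2) (6,3) (6,4)] -> total=7
Click 3 (1,0) count=0: revealed 18 new [(0,0) (0,1) (1,0) (1,1) (2,0) (2,1) (2,2) (2,3) (3,0) (3,1) (3,2) (3,3) (4,0) (4,1) (4,2) (4,3) (5,0) (5,1)] -> total=25
Click 4 (2,6) count=2: revealed 1 new [(2,6)] -> total=26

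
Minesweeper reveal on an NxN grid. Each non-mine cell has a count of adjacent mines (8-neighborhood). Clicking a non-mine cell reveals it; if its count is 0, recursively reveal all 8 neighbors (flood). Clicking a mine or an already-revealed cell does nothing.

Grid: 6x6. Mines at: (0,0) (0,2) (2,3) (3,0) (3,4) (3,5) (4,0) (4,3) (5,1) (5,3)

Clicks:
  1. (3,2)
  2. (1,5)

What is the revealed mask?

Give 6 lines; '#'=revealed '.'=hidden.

Answer: ...###
...###
....##
..#...
......
......

Derivation:
Click 1 (3,2) count=2: revealed 1 new [(3,2)] -> total=1
Click 2 (1,5) count=0: revealed 8 new [(0,3) (0,4) (0,5) (1,3) (1,4) (1,5) (2,4) (2,5)] -> total=9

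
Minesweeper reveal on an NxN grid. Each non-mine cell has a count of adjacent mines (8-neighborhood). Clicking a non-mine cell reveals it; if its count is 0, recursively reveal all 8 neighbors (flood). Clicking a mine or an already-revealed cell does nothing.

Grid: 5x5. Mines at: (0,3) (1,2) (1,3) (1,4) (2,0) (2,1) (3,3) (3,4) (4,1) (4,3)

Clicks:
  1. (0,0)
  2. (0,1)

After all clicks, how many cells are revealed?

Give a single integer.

Click 1 (0,0) count=0: revealed 4 new [(0,0) (0,1) (1,0) (1,1)] -> total=4
Click 2 (0,1) count=1: revealed 0 new [(none)] -> total=4

Answer: 4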